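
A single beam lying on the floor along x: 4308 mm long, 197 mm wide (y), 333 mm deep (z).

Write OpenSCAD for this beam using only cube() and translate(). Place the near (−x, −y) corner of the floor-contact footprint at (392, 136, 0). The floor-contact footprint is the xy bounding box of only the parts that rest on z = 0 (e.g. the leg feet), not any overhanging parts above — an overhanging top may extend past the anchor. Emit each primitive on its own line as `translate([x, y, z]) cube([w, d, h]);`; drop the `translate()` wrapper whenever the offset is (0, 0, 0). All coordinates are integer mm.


translate([392, 136, 0]) cube([4308, 197, 333]);


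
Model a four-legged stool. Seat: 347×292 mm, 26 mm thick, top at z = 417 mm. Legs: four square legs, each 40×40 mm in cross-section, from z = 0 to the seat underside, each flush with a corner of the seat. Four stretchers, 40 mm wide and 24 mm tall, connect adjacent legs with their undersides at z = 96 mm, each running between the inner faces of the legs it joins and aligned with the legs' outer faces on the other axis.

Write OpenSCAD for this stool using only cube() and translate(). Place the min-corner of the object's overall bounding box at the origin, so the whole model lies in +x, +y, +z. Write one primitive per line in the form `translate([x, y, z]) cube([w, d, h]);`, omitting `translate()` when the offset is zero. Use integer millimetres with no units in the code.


translate([0, 0, 391]) cube([347, 292, 26]);
cube([40, 40, 391]);
translate([307, 0, 0]) cube([40, 40, 391]);
translate([0, 252, 0]) cube([40, 40, 391]);
translate([307, 252, 0]) cube([40, 40, 391]);
translate([40, 0, 96]) cube([267, 40, 24]);
translate([40, 252, 96]) cube([267, 40, 24]);
translate([0, 40, 96]) cube([40, 212, 24]);
translate([307, 40, 96]) cube([40, 212, 24]);


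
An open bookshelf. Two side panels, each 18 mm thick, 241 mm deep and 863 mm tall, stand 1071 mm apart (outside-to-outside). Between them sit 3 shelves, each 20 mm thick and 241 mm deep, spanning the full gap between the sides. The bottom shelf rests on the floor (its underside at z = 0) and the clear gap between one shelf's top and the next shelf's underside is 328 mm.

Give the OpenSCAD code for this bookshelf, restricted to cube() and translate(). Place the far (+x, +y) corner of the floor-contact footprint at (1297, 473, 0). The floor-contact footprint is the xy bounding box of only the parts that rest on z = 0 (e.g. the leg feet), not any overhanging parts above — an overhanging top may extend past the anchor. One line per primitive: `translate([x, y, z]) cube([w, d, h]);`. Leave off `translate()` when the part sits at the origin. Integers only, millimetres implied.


translate([226, 232, 0]) cube([18, 241, 863]);
translate([1279, 232, 0]) cube([18, 241, 863]);
translate([244, 232, 0]) cube([1035, 241, 20]);
translate([244, 232, 348]) cube([1035, 241, 20]);
translate([244, 232, 696]) cube([1035, 241, 20]);


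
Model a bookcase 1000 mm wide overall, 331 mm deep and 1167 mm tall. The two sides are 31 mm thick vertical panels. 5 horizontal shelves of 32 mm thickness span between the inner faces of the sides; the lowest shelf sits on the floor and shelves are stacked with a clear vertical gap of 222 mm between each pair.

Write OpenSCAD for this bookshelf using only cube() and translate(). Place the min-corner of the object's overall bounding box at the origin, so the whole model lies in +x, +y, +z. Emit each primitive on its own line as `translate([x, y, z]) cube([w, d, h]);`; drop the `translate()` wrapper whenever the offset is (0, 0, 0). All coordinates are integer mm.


cube([31, 331, 1167]);
translate([969, 0, 0]) cube([31, 331, 1167]);
translate([31, 0, 0]) cube([938, 331, 32]);
translate([31, 0, 254]) cube([938, 331, 32]);
translate([31, 0, 508]) cube([938, 331, 32]);
translate([31, 0, 762]) cube([938, 331, 32]);
translate([31, 0, 1016]) cube([938, 331, 32]);


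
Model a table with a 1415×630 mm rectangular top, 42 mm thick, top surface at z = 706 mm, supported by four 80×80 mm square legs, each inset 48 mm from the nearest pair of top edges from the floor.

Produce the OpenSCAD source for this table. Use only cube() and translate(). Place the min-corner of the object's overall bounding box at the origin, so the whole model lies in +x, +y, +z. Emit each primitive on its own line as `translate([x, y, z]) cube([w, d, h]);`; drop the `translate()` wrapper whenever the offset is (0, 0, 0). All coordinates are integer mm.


translate([0, 0, 664]) cube([1415, 630, 42]);
translate([48, 48, 0]) cube([80, 80, 664]);
translate([1287, 48, 0]) cube([80, 80, 664]);
translate([48, 502, 0]) cube([80, 80, 664]);
translate([1287, 502, 0]) cube([80, 80, 664]);


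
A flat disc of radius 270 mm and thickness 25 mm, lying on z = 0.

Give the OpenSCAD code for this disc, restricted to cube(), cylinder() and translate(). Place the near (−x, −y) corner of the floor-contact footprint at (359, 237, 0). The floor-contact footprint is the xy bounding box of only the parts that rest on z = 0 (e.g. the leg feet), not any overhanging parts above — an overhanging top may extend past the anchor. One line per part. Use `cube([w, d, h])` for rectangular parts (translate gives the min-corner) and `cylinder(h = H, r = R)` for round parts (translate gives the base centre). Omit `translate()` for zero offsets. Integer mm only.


translate([629, 507, 0]) cylinder(h = 25, r = 270);


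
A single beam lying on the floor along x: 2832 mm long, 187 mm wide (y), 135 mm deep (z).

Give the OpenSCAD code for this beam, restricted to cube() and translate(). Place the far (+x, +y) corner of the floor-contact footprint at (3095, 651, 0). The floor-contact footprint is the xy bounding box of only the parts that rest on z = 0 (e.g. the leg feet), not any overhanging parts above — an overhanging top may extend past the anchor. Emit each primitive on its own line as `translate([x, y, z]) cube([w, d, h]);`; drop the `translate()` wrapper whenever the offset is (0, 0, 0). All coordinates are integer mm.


translate([263, 464, 0]) cube([2832, 187, 135]);


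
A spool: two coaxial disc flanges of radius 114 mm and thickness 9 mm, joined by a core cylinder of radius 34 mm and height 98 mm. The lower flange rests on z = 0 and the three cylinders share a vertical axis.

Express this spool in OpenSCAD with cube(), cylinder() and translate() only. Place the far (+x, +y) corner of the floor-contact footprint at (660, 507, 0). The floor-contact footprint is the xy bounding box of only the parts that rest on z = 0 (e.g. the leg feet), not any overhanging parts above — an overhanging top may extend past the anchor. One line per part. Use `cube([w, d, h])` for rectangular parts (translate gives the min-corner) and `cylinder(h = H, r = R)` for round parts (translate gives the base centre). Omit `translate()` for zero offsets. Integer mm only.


translate([546, 393, 0]) cylinder(h = 9, r = 114);
translate([546, 393, 9]) cylinder(h = 98, r = 34);
translate([546, 393, 107]) cylinder(h = 9, r = 114);


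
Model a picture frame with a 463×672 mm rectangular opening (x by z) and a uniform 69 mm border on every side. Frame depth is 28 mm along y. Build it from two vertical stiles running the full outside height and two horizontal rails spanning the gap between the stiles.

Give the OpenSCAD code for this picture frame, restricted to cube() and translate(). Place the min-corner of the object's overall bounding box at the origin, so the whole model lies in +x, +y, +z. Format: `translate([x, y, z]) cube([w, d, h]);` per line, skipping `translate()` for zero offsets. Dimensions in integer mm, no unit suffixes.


cube([69, 28, 810]);
translate([532, 0, 0]) cube([69, 28, 810]);
translate([69, 0, 0]) cube([463, 28, 69]);
translate([69, 0, 741]) cube([463, 28, 69]);


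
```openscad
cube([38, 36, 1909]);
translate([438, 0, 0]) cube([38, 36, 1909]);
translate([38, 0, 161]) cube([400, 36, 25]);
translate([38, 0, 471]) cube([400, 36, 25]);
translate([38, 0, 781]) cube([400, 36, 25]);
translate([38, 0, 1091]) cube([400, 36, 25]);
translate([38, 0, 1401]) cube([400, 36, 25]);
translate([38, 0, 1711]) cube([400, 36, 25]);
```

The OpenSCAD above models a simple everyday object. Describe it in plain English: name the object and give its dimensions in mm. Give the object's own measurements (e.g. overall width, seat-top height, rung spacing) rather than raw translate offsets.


A straight ladder. Two 38×36 mm vertical rails, 1909 mm tall, stand 476 mm apart (outside-to-outside) with their front faces coplanar on the −y side. 6 rungs, each 36 mm deep and 25 mm tall, span between the inner faces of the rails, front faces flush with the rails. The lowest rung's underside is at z = 161 mm and rungs are spaced 310 mm apart (underside to underside).


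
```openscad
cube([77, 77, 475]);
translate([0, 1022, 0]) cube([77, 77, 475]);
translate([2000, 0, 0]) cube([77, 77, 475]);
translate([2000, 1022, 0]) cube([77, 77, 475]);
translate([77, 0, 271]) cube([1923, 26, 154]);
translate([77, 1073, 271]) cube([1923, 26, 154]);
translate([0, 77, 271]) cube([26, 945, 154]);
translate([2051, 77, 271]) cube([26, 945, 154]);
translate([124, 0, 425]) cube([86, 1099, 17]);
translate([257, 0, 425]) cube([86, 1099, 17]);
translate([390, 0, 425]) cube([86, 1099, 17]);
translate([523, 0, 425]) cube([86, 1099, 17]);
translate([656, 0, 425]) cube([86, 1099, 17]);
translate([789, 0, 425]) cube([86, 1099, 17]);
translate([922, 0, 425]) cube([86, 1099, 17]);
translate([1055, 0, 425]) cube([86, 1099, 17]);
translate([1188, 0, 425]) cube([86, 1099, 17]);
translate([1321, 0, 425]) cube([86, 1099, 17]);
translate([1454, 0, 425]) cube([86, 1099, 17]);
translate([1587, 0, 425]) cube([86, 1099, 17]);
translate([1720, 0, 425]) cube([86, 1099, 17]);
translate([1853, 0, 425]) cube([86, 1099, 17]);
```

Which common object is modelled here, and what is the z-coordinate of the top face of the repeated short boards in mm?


A bed frame. The slat-top height is 442 mm.

Four posts, four rails, and a row of slats — a bed frame. Slats sit on the rails at z = 271 + 154 = 425; with slat thickness 17, the top is 442 mm.


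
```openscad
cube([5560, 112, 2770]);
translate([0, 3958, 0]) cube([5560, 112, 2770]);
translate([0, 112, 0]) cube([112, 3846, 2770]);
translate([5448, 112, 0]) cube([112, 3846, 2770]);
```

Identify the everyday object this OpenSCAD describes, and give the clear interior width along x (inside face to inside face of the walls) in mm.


A house (or room) frame. The interior width is 5336 mm.

Four 2770 mm walls enclosing a rectangle with no floor or roof — a room or house frame. Outside width is 5560 mm and wall thickness is 112 mm, so the interior width is 5560 − 2 × 112 = 5336 mm.


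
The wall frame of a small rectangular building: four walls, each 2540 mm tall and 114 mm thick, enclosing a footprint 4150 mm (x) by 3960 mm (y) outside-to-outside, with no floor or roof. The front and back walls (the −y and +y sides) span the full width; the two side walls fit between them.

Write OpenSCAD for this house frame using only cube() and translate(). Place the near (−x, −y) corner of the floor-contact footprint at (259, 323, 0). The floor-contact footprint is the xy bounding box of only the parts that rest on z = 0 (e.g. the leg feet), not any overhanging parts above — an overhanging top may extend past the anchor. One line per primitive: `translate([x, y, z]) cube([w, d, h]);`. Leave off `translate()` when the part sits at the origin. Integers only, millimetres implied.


translate([259, 323, 0]) cube([4150, 114, 2540]);
translate([259, 4169, 0]) cube([4150, 114, 2540]);
translate([259, 437, 0]) cube([114, 3732, 2540]);
translate([4295, 437, 0]) cube([114, 3732, 2540]);


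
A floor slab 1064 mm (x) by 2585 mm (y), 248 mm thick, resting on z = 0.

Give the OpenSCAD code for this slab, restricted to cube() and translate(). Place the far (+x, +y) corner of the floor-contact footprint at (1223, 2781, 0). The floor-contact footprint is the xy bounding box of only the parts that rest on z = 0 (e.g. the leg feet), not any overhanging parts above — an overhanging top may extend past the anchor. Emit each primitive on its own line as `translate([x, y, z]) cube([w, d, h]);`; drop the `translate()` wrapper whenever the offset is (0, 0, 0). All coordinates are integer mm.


translate([159, 196, 0]) cube([1064, 2585, 248]);


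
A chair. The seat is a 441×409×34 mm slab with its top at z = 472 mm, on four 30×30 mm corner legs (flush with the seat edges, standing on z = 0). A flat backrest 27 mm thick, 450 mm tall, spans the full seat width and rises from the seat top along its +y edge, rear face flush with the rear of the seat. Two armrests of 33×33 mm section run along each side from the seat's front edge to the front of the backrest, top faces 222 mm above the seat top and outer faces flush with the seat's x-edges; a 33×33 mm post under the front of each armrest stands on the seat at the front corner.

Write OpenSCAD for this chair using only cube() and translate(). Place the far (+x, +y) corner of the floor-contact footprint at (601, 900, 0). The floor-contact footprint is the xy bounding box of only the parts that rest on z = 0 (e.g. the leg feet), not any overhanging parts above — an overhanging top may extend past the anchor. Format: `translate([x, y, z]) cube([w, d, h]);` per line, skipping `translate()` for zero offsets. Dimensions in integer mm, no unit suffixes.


// leg_h = 472 - 34 = 438
// arm post h = 222 - 33 = 189
translate([160, 491, 438]) cube([441, 409, 34]);
translate([160, 491, 0]) cube([30, 30, 438]);
translate([571, 491, 0]) cube([30, 30, 438]);
translate([160, 870, 0]) cube([30, 30, 438]);
translate([571, 870, 0]) cube([30, 30, 438]);
translate([160, 873, 472]) cube([441, 27, 450]);
translate([160, 491, 661]) cube([33, 382, 33]);
translate([568, 491, 661]) cube([33, 382, 33]);
translate([160, 491, 472]) cube([33, 33, 189]);
translate([568, 491, 472]) cube([33, 33, 189]);


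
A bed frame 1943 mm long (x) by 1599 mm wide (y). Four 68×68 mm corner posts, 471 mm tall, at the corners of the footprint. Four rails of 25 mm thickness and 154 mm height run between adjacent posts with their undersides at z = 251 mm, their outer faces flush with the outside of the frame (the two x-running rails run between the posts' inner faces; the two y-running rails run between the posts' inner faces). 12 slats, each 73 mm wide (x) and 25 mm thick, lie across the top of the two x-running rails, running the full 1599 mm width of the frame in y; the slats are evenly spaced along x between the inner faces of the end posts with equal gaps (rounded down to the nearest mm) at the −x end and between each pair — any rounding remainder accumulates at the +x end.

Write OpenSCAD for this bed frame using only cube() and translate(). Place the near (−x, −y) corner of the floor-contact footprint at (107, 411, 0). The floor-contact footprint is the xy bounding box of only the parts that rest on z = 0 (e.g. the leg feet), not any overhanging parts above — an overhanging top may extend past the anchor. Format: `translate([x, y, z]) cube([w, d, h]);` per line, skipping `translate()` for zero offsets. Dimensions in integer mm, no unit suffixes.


translate([107, 411, 0]) cube([68, 68, 471]);
translate([107, 1942, 0]) cube([68, 68, 471]);
translate([1982, 411, 0]) cube([68, 68, 471]);
translate([1982, 1942, 0]) cube([68, 68, 471]);
translate([175, 411, 251]) cube([1807, 25, 154]);
translate([175, 1985, 251]) cube([1807, 25, 154]);
translate([107, 479, 251]) cube([25, 1463, 154]);
translate([2025, 479, 251]) cube([25, 1463, 154]);
translate([246, 411, 405]) cube([73, 1599, 25]);
translate([390, 411, 405]) cube([73, 1599, 25]);
translate([534, 411, 405]) cube([73, 1599, 25]);
translate([678, 411, 405]) cube([73, 1599, 25]);
translate([822, 411, 405]) cube([73, 1599, 25]);
translate([966, 411, 405]) cube([73, 1599, 25]);
translate([1110, 411, 405]) cube([73, 1599, 25]);
translate([1254, 411, 405]) cube([73, 1599, 25]);
translate([1398, 411, 405]) cube([73, 1599, 25]);
translate([1542, 411, 405]) cube([73, 1599, 25]);
translate([1686, 411, 405]) cube([73, 1599, 25]);
translate([1830, 411, 405]) cube([73, 1599, 25]);


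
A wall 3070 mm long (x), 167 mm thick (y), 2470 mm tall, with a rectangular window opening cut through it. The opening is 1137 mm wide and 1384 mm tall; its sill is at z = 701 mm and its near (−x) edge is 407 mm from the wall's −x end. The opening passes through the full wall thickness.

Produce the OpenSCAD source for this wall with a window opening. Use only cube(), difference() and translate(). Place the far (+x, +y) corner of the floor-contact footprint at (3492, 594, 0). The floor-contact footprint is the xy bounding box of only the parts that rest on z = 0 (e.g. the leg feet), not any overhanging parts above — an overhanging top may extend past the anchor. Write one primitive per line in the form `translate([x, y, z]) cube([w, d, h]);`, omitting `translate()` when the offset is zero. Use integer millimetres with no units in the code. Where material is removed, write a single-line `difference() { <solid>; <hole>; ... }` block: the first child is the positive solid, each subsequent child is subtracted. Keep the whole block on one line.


difference() { translate([422, 427, 0]) cube([3070, 167, 2470]); translate([829, 427, 701]) cube([1137, 167, 1384]); }


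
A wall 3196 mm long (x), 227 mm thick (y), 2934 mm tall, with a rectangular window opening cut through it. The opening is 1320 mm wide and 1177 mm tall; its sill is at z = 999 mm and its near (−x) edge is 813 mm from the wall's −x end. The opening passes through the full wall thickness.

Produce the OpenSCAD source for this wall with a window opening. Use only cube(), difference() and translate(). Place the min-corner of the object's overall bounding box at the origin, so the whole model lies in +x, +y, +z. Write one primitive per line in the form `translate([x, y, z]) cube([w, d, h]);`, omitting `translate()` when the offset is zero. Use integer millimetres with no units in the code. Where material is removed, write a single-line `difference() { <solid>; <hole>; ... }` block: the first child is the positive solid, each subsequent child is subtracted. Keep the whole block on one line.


difference() { cube([3196, 227, 2934]); translate([813, 0, 999]) cube([1320, 227, 1177]); }


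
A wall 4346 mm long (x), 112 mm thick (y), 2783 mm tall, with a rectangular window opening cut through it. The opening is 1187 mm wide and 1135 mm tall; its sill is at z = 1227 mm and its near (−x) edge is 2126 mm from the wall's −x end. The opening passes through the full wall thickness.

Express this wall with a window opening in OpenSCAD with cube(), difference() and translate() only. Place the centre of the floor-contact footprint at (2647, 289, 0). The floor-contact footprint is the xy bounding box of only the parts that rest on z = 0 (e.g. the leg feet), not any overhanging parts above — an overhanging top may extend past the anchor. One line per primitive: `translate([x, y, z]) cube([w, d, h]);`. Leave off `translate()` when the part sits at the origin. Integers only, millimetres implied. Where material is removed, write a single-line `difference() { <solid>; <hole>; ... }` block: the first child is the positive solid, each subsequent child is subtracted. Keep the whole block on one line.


difference() { translate([474, 233, 0]) cube([4346, 112, 2783]); translate([2600, 233, 1227]) cube([1187, 112, 1135]); }


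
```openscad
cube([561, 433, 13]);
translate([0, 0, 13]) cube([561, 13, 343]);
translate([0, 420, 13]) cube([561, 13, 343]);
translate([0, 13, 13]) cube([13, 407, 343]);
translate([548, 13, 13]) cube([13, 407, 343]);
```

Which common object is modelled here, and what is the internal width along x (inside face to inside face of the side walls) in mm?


An open box. The internal width is 535 mm.

A 561×433 base slab with four walls standing on it — an open box. The base is 561 mm wide and the walls are 13 mm thick, so the internal width is 561 − 2 × 13 = 535 mm.


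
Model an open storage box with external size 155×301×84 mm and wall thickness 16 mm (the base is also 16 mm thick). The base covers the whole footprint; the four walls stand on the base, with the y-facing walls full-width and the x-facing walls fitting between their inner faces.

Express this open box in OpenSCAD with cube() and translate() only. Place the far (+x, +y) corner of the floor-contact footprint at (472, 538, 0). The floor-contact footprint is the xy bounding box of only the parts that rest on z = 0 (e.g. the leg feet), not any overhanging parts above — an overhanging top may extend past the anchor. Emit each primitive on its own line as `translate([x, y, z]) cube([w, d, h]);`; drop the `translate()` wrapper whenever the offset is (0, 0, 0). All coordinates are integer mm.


translate([317, 237, 0]) cube([155, 301, 16]);
translate([317, 237, 16]) cube([155, 16, 68]);
translate([317, 522, 16]) cube([155, 16, 68]);
translate([317, 253, 16]) cube([16, 269, 68]);
translate([456, 253, 16]) cube([16, 269, 68]);


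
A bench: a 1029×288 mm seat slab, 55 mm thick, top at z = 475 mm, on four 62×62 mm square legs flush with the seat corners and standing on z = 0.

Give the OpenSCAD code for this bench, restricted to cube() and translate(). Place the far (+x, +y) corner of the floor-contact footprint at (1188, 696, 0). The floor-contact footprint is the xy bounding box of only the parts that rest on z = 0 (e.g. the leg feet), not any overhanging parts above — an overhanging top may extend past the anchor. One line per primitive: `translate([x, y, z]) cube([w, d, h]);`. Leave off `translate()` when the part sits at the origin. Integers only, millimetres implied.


// leg_h = 475 − 55 = 420
translate([159, 408, 420]) cube([1029, 288, 55]);
translate([159, 408, 0]) cube([62, 62, 420]);
translate([159, 634, 0]) cube([62, 62, 420]);
translate([1126, 408, 0]) cube([62, 62, 420]);
translate([1126, 634, 0]) cube([62, 62, 420]);


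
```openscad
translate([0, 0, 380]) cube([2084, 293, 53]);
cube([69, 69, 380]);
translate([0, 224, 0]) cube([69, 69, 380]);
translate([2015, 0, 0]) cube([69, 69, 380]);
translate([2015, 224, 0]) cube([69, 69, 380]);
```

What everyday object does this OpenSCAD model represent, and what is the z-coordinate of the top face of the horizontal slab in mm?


A bench. The seat-top height is 433 mm.

A long slab on four corner posts — a bench. The slab sits at z = 380 with thickness 53, so the top is 380 + 53 = 433 mm.


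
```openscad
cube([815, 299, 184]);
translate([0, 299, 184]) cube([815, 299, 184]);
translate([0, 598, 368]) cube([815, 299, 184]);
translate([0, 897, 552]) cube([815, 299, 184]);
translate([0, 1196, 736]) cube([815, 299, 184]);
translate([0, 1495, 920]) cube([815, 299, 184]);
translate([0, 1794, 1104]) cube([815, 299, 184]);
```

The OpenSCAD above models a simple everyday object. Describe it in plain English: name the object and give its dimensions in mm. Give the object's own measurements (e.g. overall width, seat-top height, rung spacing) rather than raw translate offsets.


A straight staircase of 7 solid steps. Each step is 815 mm wide (x), 299 mm deep (y, the going) and 184 mm tall (the rise). The first step rests on the floor; each subsequent step sits one going further in +y and one rise higher in +z, directly behind and above the previous step with no overlap.


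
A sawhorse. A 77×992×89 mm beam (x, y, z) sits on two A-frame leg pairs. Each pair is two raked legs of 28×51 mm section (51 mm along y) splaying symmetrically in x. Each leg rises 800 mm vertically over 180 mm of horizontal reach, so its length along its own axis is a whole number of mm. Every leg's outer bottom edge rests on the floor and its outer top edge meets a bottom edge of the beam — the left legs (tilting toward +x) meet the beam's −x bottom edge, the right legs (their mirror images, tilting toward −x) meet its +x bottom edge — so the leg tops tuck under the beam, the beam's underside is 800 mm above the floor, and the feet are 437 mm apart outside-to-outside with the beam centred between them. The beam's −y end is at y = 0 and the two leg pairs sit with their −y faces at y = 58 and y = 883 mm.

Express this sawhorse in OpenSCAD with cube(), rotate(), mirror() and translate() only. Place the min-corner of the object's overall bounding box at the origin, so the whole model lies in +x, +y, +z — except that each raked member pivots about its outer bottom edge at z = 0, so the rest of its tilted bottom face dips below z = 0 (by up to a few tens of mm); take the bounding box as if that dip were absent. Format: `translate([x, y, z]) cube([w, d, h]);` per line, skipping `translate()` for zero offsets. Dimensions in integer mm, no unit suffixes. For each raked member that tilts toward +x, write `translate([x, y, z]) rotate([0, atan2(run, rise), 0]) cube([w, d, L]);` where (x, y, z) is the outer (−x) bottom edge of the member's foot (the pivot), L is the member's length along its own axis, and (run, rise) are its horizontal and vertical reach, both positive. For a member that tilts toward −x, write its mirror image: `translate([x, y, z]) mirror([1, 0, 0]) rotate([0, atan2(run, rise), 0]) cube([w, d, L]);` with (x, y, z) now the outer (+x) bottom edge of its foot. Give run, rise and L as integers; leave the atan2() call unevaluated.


// leg length = √(180² + 800²) = 820
// right-leg outer foot x = 2·180 + 77 = 437
// beam min-corner = (180, 0, 800)
translate([180, 0, 800]) cube([77, 992, 89]);
translate([0, 58, 0]) rotate([0, atan2(180, 800), 0]) cube([28, 51, 820]);
translate([437, 58, 0]) mirror([1, 0, 0]) rotate([0, atan2(180, 800), 0]) cube([28, 51, 820]);
translate([0, 883, 0]) rotate([0, atan2(180, 800), 0]) cube([28, 51, 820]);
translate([437, 883, 0]) mirror([1, 0, 0]) rotate([0, atan2(180, 800), 0]) cube([28, 51, 820]);


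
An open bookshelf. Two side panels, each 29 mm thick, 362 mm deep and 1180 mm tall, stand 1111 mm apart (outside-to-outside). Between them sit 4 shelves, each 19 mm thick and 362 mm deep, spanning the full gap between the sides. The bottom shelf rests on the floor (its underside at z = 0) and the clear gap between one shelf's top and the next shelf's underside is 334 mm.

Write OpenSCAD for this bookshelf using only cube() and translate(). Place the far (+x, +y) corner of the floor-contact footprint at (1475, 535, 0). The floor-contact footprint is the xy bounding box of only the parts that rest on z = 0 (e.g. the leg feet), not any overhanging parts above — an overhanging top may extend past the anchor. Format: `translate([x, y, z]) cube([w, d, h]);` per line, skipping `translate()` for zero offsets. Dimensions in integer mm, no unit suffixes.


translate([364, 173, 0]) cube([29, 362, 1180]);
translate([1446, 173, 0]) cube([29, 362, 1180]);
translate([393, 173, 0]) cube([1053, 362, 19]);
translate([393, 173, 353]) cube([1053, 362, 19]);
translate([393, 173, 706]) cube([1053, 362, 19]);
translate([393, 173, 1059]) cube([1053, 362, 19]);


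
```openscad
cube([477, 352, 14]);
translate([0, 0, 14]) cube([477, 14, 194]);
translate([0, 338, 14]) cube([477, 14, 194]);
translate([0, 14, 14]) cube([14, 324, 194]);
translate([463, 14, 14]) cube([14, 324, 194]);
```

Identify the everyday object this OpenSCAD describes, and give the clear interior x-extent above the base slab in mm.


An open box. The internal width is 449 mm.

A 477×352 base slab with four walls standing on it — an open box. The base is 477 mm wide and the walls are 14 mm thick, so the internal width is 477 − 2 × 14 = 449 mm.


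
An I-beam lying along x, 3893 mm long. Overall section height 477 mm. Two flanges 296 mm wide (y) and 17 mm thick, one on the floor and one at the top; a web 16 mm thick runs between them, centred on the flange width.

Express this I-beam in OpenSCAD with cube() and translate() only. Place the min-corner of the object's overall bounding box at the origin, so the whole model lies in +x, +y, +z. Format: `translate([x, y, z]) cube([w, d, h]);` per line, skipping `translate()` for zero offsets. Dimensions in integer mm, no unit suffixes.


cube([3893, 296, 17]);
translate([0, 140, 17]) cube([3893, 16, 443]);
translate([0, 0, 460]) cube([3893, 296, 17]);


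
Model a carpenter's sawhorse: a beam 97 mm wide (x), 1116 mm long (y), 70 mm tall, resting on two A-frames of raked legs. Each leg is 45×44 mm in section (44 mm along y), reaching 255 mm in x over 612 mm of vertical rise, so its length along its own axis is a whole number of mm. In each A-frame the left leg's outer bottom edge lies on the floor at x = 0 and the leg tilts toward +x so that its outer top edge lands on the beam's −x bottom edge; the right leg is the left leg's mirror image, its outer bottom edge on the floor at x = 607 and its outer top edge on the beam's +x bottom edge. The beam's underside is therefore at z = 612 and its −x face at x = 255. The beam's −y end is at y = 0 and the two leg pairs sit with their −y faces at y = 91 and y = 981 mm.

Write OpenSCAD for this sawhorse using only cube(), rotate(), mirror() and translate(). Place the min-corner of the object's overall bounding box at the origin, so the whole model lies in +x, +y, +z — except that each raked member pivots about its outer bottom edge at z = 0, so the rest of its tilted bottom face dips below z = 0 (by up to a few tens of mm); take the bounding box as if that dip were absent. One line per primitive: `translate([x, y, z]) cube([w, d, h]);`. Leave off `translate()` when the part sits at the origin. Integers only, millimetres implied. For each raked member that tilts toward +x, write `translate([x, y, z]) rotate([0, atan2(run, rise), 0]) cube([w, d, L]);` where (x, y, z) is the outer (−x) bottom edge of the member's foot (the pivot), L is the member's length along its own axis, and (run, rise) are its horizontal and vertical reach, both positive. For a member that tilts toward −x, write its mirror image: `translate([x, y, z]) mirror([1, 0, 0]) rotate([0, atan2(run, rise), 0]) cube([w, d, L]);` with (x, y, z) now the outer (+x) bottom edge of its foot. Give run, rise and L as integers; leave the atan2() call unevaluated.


translate([255, 0, 612]) cube([97, 1116, 70]);
translate([0, 91, 0]) rotate([0, atan2(255, 612), 0]) cube([45, 44, 663]);
translate([607, 91, 0]) mirror([1, 0, 0]) rotate([0, atan2(255, 612), 0]) cube([45, 44, 663]);
translate([0, 981, 0]) rotate([0, atan2(255, 612), 0]) cube([45, 44, 663]);
translate([607, 981, 0]) mirror([1, 0, 0]) rotate([0, atan2(255, 612), 0]) cube([45, 44, 663]);


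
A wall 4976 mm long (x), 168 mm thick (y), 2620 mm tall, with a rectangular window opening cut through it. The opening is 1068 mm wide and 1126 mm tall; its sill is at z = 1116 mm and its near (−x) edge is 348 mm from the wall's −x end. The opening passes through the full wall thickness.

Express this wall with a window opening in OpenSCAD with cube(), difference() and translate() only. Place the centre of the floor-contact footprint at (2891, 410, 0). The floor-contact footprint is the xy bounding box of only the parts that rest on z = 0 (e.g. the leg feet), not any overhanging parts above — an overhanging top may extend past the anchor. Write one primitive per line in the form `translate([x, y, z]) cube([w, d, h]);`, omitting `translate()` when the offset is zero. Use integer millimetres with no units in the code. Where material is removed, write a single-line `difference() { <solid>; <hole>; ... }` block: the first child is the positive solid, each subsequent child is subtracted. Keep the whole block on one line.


difference() { translate([403, 326, 0]) cube([4976, 168, 2620]); translate([751, 326, 1116]) cube([1068, 168, 1126]); }


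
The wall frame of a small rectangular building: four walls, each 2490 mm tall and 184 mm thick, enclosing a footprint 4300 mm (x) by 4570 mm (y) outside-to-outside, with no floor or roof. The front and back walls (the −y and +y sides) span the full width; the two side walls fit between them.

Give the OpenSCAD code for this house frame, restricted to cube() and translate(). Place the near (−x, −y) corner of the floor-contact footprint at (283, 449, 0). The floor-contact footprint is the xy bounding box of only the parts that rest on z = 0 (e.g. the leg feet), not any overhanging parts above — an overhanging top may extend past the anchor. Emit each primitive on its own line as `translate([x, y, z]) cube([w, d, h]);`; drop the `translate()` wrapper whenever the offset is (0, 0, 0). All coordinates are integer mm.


translate([283, 449, 0]) cube([4300, 184, 2490]);
translate([283, 4835, 0]) cube([4300, 184, 2490]);
translate([283, 633, 0]) cube([184, 4202, 2490]);
translate([4399, 633, 0]) cube([184, 4202, 2490]);


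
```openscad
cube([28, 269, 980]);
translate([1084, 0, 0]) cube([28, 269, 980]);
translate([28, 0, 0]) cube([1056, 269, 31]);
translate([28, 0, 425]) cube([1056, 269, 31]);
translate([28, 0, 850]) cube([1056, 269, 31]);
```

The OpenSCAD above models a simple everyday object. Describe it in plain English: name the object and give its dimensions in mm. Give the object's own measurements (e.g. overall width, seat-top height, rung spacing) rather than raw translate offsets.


An open bookshelf. Two side panels, each 28 mm thick, 269 mm deep and 980 mm tall, stand 1112 mm apart (outside-to-outside). Between them sit 3 shelves, each 31 mm thick and 269 mm deep, spanning the full gap between the sides. The bottom shelf rests on the floor (its underside at z = 0) and the clear gap between one shelf's top and the next shelf's underside is 394 mm.


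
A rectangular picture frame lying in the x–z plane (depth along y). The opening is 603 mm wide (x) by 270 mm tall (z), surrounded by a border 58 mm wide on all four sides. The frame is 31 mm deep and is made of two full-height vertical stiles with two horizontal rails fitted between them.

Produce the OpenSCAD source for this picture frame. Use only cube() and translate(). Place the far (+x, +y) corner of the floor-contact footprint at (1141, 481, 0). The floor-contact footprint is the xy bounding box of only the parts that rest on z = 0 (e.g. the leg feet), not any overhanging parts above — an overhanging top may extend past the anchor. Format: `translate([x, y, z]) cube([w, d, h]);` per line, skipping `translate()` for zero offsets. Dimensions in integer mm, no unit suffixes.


translate([422, 450, 0]) cube([58, 31, 386]);
translate([1083, 450, 0]) cube([58, 31, 386]);
translate([480, 450, 0]) cube([603, 31, 58]);
translate([480, 450, 328]) cube([603, 31, 58]);


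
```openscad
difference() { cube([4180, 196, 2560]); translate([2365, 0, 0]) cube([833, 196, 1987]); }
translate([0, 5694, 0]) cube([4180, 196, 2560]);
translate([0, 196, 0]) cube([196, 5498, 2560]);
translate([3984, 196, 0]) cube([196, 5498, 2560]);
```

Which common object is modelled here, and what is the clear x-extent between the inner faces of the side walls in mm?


A single room. The interior width is 3788 mm.

Four walls enclosing a rectangle with a door in the front wall — a room. Outside width 4180 minus two 196 mm walls gives 3788 mm.


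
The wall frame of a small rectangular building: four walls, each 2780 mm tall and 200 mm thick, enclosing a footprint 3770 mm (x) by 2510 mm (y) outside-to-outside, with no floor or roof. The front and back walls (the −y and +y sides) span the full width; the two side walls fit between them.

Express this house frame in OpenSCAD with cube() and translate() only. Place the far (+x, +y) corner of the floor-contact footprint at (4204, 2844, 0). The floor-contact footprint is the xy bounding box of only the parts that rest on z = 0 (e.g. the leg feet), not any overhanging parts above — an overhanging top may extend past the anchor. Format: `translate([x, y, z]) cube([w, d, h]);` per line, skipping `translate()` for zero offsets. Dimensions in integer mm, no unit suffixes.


translate([434, 334, 0]) cube([3770, 200, 2780]);
translate([434, 2644, 0]) cube([3770, 200, 2780]);
translate([434, 534, 0]) cube([200, 2110, 2780]);
translate([4004, 534, 0]) cube([200, 2110, 2780]);


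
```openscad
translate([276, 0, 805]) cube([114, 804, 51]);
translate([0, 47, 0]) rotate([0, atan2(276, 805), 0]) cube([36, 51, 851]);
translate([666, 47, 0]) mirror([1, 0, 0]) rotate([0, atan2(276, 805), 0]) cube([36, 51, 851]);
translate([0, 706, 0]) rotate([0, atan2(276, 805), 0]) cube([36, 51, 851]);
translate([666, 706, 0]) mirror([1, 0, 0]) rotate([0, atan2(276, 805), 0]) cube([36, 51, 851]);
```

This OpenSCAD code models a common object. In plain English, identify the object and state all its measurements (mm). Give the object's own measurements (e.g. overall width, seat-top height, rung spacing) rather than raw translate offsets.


A sawhorse. A 114×804×51 mm beam (x, y, z) sits on two A-frame leg pairs. Each pair is two raked legs of 36×51 mm section (51 mm along y) splaying symmetrically in x. Each leg rises 805 mm vertically over 276 mm of horizontal reach and is 851 mm long along its own axis. Every leg's outer bottom edge rests on the floor and its outer top edge meets a bottom edge of the beam — the left legs (tilting toward +x) meet the beam's −x bottom edge, the right legs (their mirror images, tilting toward −x) meet its +x bottom edge — so the leg tops tuck under the beam, the beam's underside is 805 mm above the floor, and the feet are 666 mm apart outside-to-outside with the beam centred between them. The two leg pairs are set in 47 mm from either end of the beam.


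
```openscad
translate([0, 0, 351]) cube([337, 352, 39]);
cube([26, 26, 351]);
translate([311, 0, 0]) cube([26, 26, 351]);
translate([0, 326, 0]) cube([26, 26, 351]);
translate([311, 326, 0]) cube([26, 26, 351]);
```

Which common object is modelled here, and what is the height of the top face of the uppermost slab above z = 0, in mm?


A stool. The seat height is 390 mm.

A 337×352×39 slab at z = 351 on four corner posts — a stool. The seat top is 351 + 39 = 390 mm.


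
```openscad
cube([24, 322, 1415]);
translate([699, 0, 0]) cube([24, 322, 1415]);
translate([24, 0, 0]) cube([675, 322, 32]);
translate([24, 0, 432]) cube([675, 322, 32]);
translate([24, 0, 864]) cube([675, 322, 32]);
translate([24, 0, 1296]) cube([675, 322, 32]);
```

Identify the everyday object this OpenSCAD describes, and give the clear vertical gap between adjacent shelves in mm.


A bookshelf. The clear shelf gap is 400 mm.

Two tall side panels with 4 horizontal boards between them — a bookshelf. The first two shelf undersides are at z = 0 and z = 432; with shelf thickness 32, the clear gap is 432 − 0 − 32 = 400 mm.


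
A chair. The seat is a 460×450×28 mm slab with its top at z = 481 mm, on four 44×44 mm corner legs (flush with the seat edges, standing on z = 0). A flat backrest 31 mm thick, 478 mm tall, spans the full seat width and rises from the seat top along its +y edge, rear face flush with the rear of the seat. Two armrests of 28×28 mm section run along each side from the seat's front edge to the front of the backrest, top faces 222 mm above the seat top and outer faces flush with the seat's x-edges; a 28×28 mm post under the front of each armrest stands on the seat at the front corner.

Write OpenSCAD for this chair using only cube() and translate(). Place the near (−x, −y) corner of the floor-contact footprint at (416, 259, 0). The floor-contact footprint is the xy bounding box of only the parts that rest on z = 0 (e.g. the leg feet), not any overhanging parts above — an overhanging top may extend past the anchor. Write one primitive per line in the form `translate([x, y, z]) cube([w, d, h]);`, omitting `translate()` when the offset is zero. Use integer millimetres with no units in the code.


translate([416, 259, 453]) cube([460, 450, 28]);
translate([416, 259, 0]) cube([44, 44, 453]);
translate([832, 259, 0]) cube([44, 44, 453]);
translate([416, 665, 0]) cube([44, 44, 453]);
translate([832, 665, 0]) cube([44, 44, 453]);
translate([416, 678, 481]) cube([460, 31, 478]);
translate([416, 259, 675]) cube([28, 419, 28]);
translate([848, 259, 675]) cube([28, 419, 28]);
translate([416, 259, 481]) cube([28, 28, 194]);
translate([848, 259, 481]) cube([28, 28, 194]);
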